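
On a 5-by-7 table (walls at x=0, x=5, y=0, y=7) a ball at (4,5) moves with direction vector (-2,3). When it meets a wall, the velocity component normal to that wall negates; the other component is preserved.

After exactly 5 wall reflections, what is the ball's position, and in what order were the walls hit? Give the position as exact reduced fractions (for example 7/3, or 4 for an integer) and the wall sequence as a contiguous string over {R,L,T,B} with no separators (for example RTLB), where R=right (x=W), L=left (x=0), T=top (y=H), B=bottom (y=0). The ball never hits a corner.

1. t=2/3 → T at (8/3,7); v=(-2,-3)
2. t=4/3 → L at (0,3); v=(2,-3)
3. t=1 → B at (2,0); v=(2,3)
4. t=3/2 → R at (5,9/2); v=(-2,3)
5. t=5/6 → T at (10/3,7); v=(-2,-3)

Final position: (10/3,7)
Wall sequence: TLBRT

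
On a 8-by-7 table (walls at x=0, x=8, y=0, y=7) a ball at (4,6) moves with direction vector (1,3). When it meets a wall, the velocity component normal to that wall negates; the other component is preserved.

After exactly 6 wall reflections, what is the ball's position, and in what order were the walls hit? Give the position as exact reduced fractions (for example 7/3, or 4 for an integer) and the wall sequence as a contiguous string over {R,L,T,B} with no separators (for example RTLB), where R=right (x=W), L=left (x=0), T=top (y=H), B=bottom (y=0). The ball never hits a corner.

1. t=1/3 → T at (13/3,7); v=(1,-3)
2. t=7/3 → B at (20/3,0); v=(1,3)
3. t=4/3 → R at (8,4); v=(-1,3)
4. t=1 → T at (7,7); v=(-1,-3)
5. t=7/3 → B at (14/3,0); v=(-1,3)
6. t=7/3 → T at (7/3,7); v=(-1,-3)

Final position: (7/3,7)
Wall sequence: TBRTBT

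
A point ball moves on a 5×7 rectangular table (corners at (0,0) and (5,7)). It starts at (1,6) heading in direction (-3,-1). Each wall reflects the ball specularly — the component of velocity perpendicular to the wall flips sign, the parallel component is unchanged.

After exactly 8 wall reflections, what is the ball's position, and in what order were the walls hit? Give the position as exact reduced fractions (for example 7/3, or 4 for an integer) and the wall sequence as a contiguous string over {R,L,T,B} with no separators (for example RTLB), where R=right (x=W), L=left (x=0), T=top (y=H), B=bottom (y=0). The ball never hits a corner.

Final position: (0,13/3)
Wall sequence: LRLRBLRL

1. t=1/3 → L at (0,17/3); v=(3,-1)
2. t=5/3 → R at (5,4); v=(-3,-1)
3. t=5/3 → L at (0,7/3); v=(3,-1)
4. t=5/3 → R at (5,2/3); v=(-3,-1)
5. t=2/3 → B at (3,0); v=(-3,1)
6. t=1 → L at (0,1); v=(3,1)
7. t=5/3 → R at (5,8/3); v=(-3,1)
8. t=5/3 → L at (0,13/3); v=(3,1)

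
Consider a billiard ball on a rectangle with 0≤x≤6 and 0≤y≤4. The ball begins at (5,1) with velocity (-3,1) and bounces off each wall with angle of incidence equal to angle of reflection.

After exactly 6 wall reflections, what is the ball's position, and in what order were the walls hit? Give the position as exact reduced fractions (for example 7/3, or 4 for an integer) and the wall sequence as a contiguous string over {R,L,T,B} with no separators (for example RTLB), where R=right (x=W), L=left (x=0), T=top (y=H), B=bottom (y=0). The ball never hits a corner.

1. t=5/3 → L at (0,8/3); v=(3,1)
2. t=4/3 → T at (4,4); v=(3,-1)
3. t=2/3 → R at (6,10/3); v=(-3,-1)
4. t=2 → L at (0,4/3); v=(3,-1)
5. t=4/3 → B at (4,0); v=(3,1)
6. t=2/3 → R at (6,2/3); v=(-3,1)

Final position: (6,2/3)
Wall sequence: LTRLBR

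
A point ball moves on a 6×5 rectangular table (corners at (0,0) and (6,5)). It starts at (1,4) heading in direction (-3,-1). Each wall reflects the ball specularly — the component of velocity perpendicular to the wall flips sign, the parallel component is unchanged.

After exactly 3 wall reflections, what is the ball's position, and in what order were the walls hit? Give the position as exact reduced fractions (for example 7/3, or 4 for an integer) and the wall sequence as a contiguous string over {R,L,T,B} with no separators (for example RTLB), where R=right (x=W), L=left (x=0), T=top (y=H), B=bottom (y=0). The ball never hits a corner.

1. t=1/3 → L at (0,11/3); v=(3,-1)
2. t=2 → R at (6,5/3); v=(-3,-1)
3. t=5/3 → B at (1,0); v=(-3,1)

Final position: (1,0)
Wall sequence: LRB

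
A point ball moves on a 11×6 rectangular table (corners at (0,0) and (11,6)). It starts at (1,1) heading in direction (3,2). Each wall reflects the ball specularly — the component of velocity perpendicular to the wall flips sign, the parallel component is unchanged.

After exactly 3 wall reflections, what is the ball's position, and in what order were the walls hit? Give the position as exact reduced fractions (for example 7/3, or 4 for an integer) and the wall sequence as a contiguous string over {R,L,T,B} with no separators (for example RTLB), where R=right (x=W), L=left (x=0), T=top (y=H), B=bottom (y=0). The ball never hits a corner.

Final position: (9/2,0)
Wall sequence: TRB

1. t=5/2 → T at (17/2,6); v=(3,-2)
2. t=5/6 → R at (11,13/3); v=(-3,-2)
3. t=13/6 → B at (9/2,0); v=(-3,2)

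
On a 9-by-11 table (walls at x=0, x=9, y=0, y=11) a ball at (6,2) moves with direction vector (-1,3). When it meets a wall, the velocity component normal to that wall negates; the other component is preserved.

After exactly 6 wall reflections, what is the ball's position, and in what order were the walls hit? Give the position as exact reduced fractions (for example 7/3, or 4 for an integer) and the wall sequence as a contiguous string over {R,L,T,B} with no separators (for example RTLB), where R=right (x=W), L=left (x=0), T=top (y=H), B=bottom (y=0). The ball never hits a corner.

Final position: (9,3)
Wall sequence: TLBTBR

1. t=3 → T at (3,11); v=(-1,-3)
2. t=3 → L at (0,2); v=(1,-3)
3. t=2/3 → B at (2/3,0); v=(1,3)
4. t=11/3 → T at (13/3,11); v=(1,-3)
5. t=11/3 → B at (8,0); v=(1,3)
6. t=1 → R at (9,3); v=(-1,3)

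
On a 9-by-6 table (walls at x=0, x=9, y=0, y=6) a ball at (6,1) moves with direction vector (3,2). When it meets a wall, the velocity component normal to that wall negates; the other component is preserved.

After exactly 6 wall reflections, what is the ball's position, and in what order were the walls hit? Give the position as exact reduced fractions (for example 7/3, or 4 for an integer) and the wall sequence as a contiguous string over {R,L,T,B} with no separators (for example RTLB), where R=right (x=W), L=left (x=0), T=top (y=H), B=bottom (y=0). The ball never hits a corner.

1. t=1 → R at (9,3); v=(-3,2)
2. t=3/2 → T at (9/2,6); v=(-3,-2)
3. t=3/2 → L at (0,3); v=(3,-2)
4. t=3/2 → B at (9/2,0); v=(3,2)
5. t=3/2 → R at (9,3); v=(-3,2)
6. t=3/2 → T at (9/2,6); v=(-3,-2)

Final position: (9/2,6)
Wall sequence: RTLBRT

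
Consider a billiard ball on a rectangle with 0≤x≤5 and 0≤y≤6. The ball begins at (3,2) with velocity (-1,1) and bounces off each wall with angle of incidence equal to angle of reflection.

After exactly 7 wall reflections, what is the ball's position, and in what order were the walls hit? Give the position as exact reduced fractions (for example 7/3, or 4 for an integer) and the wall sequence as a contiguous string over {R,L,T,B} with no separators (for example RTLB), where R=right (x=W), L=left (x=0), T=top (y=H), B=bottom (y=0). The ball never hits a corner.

1. t=3 → L at (0,5); v=(1,1)
2. t=1 → T at (1,6); v=(1,-1)
3. t=4 → R at (5,2); v=(-1,-1)
4. t=2 → B at (3,0); v=(-1,1)
5. t=3 → L at (0,3); v=(1,1)
6. t=3 → T at (3,6); v=(1,-1)
7. t=2 → R at (5,4); v=(-1,-1)

Final position: (5,4)
Wall sequence: LTRBLTR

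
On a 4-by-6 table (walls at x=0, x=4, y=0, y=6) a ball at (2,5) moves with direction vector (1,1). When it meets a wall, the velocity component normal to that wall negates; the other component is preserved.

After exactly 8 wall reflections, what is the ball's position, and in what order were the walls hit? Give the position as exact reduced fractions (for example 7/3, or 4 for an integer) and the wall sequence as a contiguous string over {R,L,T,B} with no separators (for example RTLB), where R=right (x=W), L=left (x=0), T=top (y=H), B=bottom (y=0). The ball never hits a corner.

Final position: (4,1)
Wall sequence: TRLBRTLR

1. t=1 → T at (3,6); v=(1,-1)
2. t=1 → R at (4,5); v=(-1,-1)
3. t=4 → L at (0,1); v=(1,-1)
4. t=1 → B at (1,0); v=(1,1)
5. t=3 → R at (4,3); v=(-1,1)
6. t=3 → T at (1,6); v=(-1,-1)
7. t=1 → L at (0,5); v=(1,-1)
8. t=4 → R at (4,1); v=(-1,-1)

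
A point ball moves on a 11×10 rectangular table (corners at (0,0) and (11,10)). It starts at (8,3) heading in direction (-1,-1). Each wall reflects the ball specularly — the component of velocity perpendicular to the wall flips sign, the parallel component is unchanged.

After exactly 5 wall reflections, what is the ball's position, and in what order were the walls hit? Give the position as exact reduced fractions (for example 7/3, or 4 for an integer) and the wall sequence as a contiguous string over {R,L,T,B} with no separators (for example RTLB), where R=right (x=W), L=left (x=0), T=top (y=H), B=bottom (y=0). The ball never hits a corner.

Final position: (7,0)
Wall sequence: BLTRB

1. t=3 → B at (5,0); v=(-1,1)
2. t=5 → L at (0,5); v=(1,1)
3. t=5 → T at (5,10); v=(1,-1)
4. t=6 → R at (11,4); v=(-1,-1)
5. t=4 → B at (7,0); v=(-1,1)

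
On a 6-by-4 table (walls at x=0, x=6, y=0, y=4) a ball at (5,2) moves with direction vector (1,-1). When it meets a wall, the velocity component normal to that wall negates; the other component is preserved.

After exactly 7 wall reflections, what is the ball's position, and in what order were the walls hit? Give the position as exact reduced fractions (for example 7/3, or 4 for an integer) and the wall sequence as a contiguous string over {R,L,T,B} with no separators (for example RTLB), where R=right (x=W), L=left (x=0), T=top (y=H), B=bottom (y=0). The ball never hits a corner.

1. t=1 → R at (6,1); v=(-1,-1)
2. t=1 → B at (5,0); v=(-1,1)
3. t=4 → T at (1,4); v=(-1,-1)
4. t=1 → L at (0,3); v=(1,-1)
5. t=3 → B at (3,0); v=(1,1)
6. t=3 → R at (6,3); v=(-1,1)
7. t=1 → T at (5,4); v=(-1,-1)

Final position: (5,4)
Wall sequence: RBTLBRT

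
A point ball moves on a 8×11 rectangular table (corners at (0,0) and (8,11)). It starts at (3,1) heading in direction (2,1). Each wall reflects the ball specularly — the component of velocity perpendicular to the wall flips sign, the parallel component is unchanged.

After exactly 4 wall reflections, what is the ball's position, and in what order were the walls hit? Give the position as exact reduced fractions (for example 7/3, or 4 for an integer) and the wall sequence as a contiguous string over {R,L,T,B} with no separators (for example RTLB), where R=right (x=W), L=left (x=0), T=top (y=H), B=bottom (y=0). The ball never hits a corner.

1. t=5/2 → R at (8,7/2); v=(-2,1)
2. t=4 → L at (0,15/2); v=(2,1)
3. t=7/2 → T at (7,11); v=(2,-1)
4. t=1/2 → R at (8,21/2); v=(-2,-1)

Final position: (8,21/2)
Wall sequence: RLTR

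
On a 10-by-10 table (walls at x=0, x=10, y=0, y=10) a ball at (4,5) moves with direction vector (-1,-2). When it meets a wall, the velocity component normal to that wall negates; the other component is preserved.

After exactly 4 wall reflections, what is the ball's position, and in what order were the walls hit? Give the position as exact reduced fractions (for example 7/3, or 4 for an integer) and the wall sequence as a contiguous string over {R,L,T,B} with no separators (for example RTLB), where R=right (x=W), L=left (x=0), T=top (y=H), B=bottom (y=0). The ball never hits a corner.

1. t=5/2 → B at (3/2,0); v=(-1,2)
2. t=3/2 → L at (0,3); v=(1,2)
3. t=7/2 → T at (7/2,10); v=(1,-2)
4. t=5 → B at (17/2,0); v=(1,2)

Final position: (17/2,0)
Wall sequence: BLTB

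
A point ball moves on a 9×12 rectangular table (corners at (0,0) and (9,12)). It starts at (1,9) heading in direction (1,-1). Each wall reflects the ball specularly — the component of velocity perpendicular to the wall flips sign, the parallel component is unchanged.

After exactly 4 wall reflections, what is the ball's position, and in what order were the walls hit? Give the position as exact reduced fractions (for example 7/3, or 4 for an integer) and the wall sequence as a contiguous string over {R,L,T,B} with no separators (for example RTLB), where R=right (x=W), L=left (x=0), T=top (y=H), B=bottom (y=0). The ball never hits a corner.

1. t=8 → R at (9,1); v=(-1,-1)
2. t=1 → B at (8,0); v=(-1,1)
3. t=8 → L at (0,8); v=(1,1)
4. t=4 → T at (4,12); v=(1,-1)

Final position: (4,12)
Wall sequence: RBLT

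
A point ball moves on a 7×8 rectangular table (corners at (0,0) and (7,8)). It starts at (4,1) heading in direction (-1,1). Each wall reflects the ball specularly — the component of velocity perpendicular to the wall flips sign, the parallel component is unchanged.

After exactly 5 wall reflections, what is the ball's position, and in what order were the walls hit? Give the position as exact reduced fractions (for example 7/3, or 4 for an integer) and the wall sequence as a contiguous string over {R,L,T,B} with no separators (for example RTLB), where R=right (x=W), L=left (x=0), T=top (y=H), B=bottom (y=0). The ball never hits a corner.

1. t=4 → L at (0,5); v=(1,1)
2. t=3 → T at (3,8); v=(1,-1)
3. t=4 → R at (7,4); v=(-1,-1)
4. t=4 → B at (3,0); v=(-1,1)
5. t=3 → L at (0,3); v=(1,1)

Final position: (0,3)
Wall sequence: LTRBL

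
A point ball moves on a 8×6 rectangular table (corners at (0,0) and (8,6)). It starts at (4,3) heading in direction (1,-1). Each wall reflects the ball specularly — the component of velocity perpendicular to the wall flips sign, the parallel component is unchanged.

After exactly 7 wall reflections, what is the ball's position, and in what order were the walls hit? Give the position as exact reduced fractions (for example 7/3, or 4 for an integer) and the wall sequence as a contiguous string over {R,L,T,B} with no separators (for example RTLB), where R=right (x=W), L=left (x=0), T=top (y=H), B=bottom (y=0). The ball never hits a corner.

Final position: (7,6)
Wall sequence: BRTLBRT

1. t=3 → B at (7,0); v=(1,1)
2. t=1 → R at (8,1); v=(-1,1)
3. t=5 → T at (3,6); v=(-1,-1)
4. t=3 → L at (0,3); v=(1,-1)
5. t=3 → B at (3,0); v=(1,1)
6. t=5 → R at (8,5); v=(-1,1)
7. t=1 → T at (7,6); v=(-1,-1)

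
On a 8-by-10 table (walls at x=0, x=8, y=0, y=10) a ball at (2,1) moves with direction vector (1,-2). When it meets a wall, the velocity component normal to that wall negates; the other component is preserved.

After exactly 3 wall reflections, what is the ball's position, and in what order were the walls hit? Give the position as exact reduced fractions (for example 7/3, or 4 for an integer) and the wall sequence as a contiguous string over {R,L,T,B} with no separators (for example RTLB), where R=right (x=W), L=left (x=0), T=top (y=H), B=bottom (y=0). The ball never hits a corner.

1. t=1/2 → B at (5/2,0); v=(1,2)
2. t=5 → T at (15/2,10); v=(1,-2)
3. t=1/2 → R at (8,9); v=(-1,-2)

Final position: (8,9)
Wall sequence: BTR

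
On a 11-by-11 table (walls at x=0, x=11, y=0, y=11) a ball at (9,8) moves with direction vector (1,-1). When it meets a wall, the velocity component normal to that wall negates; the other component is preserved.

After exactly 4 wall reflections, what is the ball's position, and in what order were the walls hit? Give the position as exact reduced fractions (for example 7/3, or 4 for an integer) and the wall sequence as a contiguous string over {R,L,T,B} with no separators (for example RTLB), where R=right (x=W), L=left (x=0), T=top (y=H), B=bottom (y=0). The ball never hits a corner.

Final position: (6,11)
Wall sequence: RBLT

1. t=2 → R at (11,6); v=(-1,-1)
2. t=6 → B at (5,0); v=(-1,1)
3. t=5 → L at (0,5); v=(1,1)
4. t=6 → T at (6,11); v=(1,-1)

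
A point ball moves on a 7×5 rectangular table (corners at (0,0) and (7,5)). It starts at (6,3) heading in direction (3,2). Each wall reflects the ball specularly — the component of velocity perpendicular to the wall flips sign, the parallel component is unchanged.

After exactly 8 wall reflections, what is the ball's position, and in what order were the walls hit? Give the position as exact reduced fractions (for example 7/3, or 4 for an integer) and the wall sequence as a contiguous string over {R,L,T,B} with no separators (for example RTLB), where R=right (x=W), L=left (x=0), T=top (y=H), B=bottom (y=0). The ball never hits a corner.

1. t=1/3 → R at (7,11/3); v=(-3,2)
2. t=2/3 → T at (5,5); v=(-3,-2)
3. t=5/3 → L at (0,5/3); v=(3,-2)
4. t=5/6 → B at (5/2,0); v=(3,2)
5. t=3/2 → R at (7,3); v=(-3,2)
6. t=1 → T at (4,5); v=(-3,-2)
7. t=4/3 → L at (0,7/3); v=(3,-2)
8. t=7/6 → B at (7/2,0); v=(3,2)

Final position: (7/2,0)
Wall sequence: RTLBRTLB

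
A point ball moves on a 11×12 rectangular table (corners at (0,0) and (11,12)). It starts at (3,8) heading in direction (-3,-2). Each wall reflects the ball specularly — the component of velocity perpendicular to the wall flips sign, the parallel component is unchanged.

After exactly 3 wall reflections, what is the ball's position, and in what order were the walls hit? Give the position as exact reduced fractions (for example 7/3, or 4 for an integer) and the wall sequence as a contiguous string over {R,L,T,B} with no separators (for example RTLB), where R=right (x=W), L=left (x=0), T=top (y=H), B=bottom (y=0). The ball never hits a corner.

Final position: (11,4/3)
Wall sequence: LBR

1. t=1 → L at (0,6); v=(3,-2)
2. t=3 → B at (9,0); v=(3,2)
3. t=2/3 → R at (11,4/3); v=(-3,2)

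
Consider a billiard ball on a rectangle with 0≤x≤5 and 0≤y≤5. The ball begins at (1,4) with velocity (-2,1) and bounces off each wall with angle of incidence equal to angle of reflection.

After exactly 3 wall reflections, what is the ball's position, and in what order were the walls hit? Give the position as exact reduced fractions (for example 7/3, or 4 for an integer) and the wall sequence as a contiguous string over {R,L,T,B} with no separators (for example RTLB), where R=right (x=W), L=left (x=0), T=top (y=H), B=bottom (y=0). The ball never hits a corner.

1. t=1/2 → L at (0,9/2); v=(2,1)
2. t=1/2 → T at (1,5); v=(2,-1)
3. t=2 → R at (5,3); v=(-2,-1)

Final position: (5,3)
Wall sequence: LTR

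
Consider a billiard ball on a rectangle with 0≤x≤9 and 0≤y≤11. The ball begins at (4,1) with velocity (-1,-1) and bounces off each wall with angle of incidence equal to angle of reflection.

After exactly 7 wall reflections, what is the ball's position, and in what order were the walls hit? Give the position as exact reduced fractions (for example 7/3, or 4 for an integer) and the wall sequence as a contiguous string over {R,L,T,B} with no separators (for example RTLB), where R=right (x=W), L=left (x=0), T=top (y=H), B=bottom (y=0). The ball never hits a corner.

1. t=1 → B at (3,0); v=(-1,1)
2. t=3 → L at (0,3); v=(1,1)
3. t=8 → T at (8,11); v=(1,-1)
4. t=1 → R at (9,10); v=(-1,-1)
5. t=9 → L at (0,1); v=(1,-1)
6. t=1 → B at (1,0); v=(1,1)
7. t=8 → R at (9,8); v=(-1,1)

Final position: (9,8)
Wall sequence: BLTRLBR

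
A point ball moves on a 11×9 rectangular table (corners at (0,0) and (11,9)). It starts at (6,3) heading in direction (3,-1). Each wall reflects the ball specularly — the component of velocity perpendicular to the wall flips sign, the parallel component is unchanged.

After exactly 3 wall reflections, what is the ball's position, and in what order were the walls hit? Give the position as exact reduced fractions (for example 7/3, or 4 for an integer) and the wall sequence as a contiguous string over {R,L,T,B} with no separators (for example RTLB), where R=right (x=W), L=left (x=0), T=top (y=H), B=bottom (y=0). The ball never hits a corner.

1. t=5/3 → R at (11,4/3); v=(-3,-1)
2. t=4/3 → B at (7,0); v=(-3,1)
3. t=7/3 → L at (0,7/3); v=(3,1)

Final position: (0,7/3)
Wall sequence: RBL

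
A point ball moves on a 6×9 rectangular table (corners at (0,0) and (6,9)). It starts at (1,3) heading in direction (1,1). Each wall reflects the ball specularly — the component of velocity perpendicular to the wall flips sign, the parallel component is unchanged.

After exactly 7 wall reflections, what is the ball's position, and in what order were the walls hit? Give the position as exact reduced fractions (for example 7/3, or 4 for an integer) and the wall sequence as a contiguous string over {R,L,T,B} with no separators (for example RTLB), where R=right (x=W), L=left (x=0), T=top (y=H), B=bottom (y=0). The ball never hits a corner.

Final position: (1,9)
Wall sequence: RTLBRLT

1. t=5 → R at (6,8); v=(-1,1)
2. t=1 → T at (5,9); v=(-1,-1)
3. t=5 → L at (0,4); v=(1,-1)
4. t=4 → B at (4,0); v=(1,1)
5. t=2 → R at (6,2); v=(-1,1)
6. t=6 → L at (0,8); v=(1,1)
7. t=1 → T at (1,9); v=(1,-1)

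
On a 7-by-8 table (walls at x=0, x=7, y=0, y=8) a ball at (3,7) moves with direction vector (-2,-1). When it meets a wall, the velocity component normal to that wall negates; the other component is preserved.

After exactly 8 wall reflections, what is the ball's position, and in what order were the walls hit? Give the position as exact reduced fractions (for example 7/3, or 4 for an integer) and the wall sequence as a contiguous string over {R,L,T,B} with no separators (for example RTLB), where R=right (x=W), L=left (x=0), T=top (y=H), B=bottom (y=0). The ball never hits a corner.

Final position: (7,4)
Wall sequence: LRBLRTLR

1. t=3/2 → L at (0,11/2); v=(2,-1)
2. t=7/2 → R at (7,2); v=(-2,-1)
3. t=2 → B at (3,0); v=(-2,1)
4. t=3/2 → L at (0,3/2); v=(2,1)
5. t=7/2 → R at (7,5); v=(-2,1)
6. t=3 → T at (1,8); v=(-2,-1)
7. t=1/2 → L at (0,15/2); v=(2,-1)
8. t=7/2 → R at (7,4); v=(-2,-1)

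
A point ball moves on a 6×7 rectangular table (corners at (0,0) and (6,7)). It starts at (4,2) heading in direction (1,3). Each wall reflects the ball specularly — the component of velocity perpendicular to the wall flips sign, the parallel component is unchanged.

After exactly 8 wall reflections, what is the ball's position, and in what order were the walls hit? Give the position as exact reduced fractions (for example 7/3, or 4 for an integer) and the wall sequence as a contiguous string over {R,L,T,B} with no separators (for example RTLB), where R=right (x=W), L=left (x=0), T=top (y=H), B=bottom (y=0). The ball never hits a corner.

1. t=5/3 → T at (17/3,7); v=(1,-3)
2. t=1/3 → R at (6,6); v=(-1,-3)
3. t=2 → B at (4,0); v=(-1,3)
4. t=7/3 → T at (5/3,7); v=(-1,-3)
5. t=5/3 → L at (0,2); v=(1,-3)
6. t=2/3 → B at (2/3,0); v=(1,3)
7. t=7/3 → T at (3,7); v=(1,-3)
8. t=7/3 → B at (16/3,0); v=(1,3)

Final position: (16/3,0)
Wall sequence: TRBTLBTB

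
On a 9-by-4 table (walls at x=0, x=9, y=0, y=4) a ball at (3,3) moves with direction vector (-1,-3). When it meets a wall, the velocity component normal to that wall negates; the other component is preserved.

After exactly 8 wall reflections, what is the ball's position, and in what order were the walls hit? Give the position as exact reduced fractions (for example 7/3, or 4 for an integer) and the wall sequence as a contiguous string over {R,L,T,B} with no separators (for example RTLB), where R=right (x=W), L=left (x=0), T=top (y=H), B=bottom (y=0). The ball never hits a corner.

Final position: (6,0)
Wall sequence: BTLBTBTB

1. t=1 → B at (2,0); v=(-1,3)
2. t=4/3 → T at (2/3,4); v=(-1,-3)
3. t=2/3 → L at (0,2); v=(1,-3)
4. t=2/3 → B at (2/3,0); v=(1,3)
5. t=4/3 → T at (2,4); v=(1,-3)
6. t=4/3 → B at (10/3,0); v=(1,3)
7. t=4/3 → T at (14/3,4); v=(1,-3)
8. t=4/3 → B at (6,0); v=(1,3)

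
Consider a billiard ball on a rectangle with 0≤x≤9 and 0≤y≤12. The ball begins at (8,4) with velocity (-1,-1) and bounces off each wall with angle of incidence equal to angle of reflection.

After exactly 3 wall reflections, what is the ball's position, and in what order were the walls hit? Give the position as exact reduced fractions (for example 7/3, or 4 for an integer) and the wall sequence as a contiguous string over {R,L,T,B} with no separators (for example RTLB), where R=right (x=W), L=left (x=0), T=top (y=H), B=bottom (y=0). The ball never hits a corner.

Final position: (8,12)
Wall sequence: BLT

1. t=4 → B at (4,0); v=(-1,1)
2. t=4 → L at (0,4); v=(1,1)
3. t=8 → T at (8,12); v=(1,-1)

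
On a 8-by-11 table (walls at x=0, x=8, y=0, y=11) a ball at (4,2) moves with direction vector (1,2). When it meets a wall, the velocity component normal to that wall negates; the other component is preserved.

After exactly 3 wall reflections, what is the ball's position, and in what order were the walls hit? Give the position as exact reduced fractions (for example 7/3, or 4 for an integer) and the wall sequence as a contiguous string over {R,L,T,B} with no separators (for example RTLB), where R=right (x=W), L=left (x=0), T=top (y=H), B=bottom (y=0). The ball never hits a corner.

Final position: (2,0)
Wall sequence: RTB

1. t=4 → R at (8,10); v=(-1,2)
2. t=1/2 → T at (15/2,11); v=(-1,-2)
3. t=11/2 → B at (2,0); v=(-1,2)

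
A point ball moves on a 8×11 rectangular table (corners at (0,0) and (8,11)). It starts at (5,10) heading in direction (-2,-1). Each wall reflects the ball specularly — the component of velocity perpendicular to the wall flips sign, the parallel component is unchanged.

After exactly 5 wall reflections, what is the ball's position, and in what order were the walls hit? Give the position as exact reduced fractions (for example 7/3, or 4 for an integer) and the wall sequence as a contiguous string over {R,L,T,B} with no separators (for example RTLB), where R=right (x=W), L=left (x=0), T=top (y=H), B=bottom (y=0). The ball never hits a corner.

1. t=5/2 → L at (0,15/2); v=(2,-1)
2. t=4 → R at (8,7/2); v=(-2,-1)
3. t=7/2 → B at (1,0); v=(-2,1)
4. t=1/2 → L at (0,1/2); v=(2,1)
5. t=4 → R at (8,9/2); v=(-2,1)

Final position: (8,9/2)
Wall sequence: LRBLR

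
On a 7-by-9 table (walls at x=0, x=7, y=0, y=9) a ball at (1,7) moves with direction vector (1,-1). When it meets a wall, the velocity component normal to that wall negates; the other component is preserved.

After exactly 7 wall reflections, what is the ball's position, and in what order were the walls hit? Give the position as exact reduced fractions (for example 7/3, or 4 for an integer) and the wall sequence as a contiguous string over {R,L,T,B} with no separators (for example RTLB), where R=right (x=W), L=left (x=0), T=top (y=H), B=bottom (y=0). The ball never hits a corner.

1. t=6 → R at (7,1); v=(-1,-1)
2. t=1 → B at (6,0); v=(-1,1)
3. t=6 → L at (0,6); v=(1,1)
4. t=3 → T at (3,9); v=(1,-1)
5. t=4 → R at (7,5); v=(-1,-1)
6. t=5 → B at (2,0); v=(-1,1)
7. t=2 → L at (0,2); v=(1,1)

Final position: (0,2)
Wall sequence: RBLTRBL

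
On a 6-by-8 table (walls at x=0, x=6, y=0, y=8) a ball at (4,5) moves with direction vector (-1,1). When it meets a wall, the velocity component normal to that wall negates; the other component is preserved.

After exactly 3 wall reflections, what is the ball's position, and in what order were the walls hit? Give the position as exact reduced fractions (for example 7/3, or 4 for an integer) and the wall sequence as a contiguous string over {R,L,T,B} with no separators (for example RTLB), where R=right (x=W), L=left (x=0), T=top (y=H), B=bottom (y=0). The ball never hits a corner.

1. t=3 → T at (1,8); v=(-1,-1)
2. t=1 → L at (0,7); v=(1,-1)
3. t=6 → R at (6,1); v=(-1,-1)

Final position: (6,1)
Wall sequence: TLR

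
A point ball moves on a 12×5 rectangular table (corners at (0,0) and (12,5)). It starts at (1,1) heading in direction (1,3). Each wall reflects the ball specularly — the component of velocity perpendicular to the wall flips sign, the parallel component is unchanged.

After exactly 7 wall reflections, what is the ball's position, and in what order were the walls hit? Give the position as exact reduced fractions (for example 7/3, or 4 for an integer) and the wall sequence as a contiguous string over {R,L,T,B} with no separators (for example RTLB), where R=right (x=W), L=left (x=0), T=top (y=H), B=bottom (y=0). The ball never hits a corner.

1. t=4/3 → T at (7/3,5); v=(1,-3)
2. t=5/3 → B at (4,0); v=(1,3)
3. t=5/3 → T at (17/3,5); v=(1,-3)
4. t=5/3 → B at (22/3,0); v=(1,3)
5. t=5/3 → T at (9,5); v=(1,-3)
6. t=5/3 → B at (32/3,0); v=(1,3)
7. t=4/3 → R at (12,4); v=(-1,3)

Final position: (12,4)
Wall sequence: TBTBTBR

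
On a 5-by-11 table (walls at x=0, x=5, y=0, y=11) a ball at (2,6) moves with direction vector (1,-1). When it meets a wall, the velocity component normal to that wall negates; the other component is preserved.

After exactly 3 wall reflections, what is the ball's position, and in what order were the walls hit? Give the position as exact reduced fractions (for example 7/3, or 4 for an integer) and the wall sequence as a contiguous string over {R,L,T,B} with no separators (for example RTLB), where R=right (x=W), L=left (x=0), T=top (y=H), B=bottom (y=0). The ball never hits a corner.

Final position: (0,2)
Wall sequence: RBL

1. t=3 → R at (5,3); v=(-1,-1)
2. t=3 → B at (2,0); v=(-1,1)
3. t=2 → L at (0,2); v=(1,1)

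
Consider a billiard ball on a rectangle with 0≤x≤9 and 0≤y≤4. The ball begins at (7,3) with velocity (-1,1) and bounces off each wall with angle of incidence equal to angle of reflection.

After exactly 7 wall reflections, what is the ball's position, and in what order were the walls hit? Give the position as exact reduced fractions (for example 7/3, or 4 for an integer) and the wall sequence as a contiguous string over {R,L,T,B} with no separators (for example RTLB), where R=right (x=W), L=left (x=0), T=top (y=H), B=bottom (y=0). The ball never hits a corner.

Final position: (8,4)
Wall sequence: TBLTBRT

1. t=1 → T at (6,4); v=(-1,-1)
2. t=4 → B at (2,0); v=(-1,1)
3. t=2 → L at (0,2); v=(1,1)
4. t=2 → T at (2,4); v=(1,-1)
5. t=4 → B at (6,0); v=(1,1)
6. t=3 → R at (9,3); v=(-1,1)
7. t=1 → T at (8,4); v=(-1,-1)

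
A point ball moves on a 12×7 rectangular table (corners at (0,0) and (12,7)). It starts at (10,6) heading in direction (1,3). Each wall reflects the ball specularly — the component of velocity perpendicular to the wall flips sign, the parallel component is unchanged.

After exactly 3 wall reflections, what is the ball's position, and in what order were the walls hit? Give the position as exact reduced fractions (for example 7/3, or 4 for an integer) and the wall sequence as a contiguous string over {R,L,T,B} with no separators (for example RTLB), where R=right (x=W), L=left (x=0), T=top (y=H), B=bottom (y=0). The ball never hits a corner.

1. t=1/3 → T at (31/3,7); v=(1,-3)
2. t=5/3 → R at (12,2); v=(-1,-3)
3. t=2/3 → B at (34/3,0); v=(-1,3)

Final position: (34/3,0)
Wall sequence: TRB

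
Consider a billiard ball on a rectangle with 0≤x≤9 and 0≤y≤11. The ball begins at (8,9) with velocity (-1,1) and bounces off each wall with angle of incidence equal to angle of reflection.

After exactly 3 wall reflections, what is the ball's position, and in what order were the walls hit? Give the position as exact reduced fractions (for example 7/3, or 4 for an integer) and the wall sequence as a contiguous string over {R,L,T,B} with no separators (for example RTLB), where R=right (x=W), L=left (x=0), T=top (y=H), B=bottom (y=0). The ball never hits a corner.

1. t=2 → T at (6,11); v=(-1,-1)
2. t=6 → L at (0,5); v=(1,-1)
3. t=5 → B at (5,0); v=(1,1)

Final position: (5,0)
Wall sequence: TLB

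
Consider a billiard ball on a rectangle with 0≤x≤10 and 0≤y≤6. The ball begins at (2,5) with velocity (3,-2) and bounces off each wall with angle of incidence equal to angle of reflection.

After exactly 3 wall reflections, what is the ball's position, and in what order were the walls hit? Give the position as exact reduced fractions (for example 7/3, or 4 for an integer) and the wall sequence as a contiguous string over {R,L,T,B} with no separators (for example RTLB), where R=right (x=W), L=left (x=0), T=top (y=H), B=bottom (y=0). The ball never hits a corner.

1. t=5/2 → B at (19/2,0); v=(3,2)
2. t=1/6 → R at (10,1/3); v=(-3,2)
3. t=17/6 → T at (3/2,6); v=(-3,-2)

Final position: (3/2,6)
Wall sequence: BRT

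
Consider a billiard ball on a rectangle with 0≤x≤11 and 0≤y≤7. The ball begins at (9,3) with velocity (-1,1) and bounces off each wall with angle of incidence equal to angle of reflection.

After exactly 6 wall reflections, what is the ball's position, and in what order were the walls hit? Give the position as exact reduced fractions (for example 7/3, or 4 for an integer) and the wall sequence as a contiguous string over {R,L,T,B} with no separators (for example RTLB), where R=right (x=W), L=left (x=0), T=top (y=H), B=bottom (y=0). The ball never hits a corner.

1. t=4 → T at (5,7); v=(-1,-1)
2. t=5 → L at (0,2); v=(1,-1)
3. t=2 → B at (2,0); v=(1,1)
4. t=7 → T at (9,7); v=(1,-1)
5. t=2 → R at (11,5); v=(-1,-1)
6. t=5 → B at (6,0); v=(-1,1)

Final position: (6,0)
Wall sequence: TLBTRB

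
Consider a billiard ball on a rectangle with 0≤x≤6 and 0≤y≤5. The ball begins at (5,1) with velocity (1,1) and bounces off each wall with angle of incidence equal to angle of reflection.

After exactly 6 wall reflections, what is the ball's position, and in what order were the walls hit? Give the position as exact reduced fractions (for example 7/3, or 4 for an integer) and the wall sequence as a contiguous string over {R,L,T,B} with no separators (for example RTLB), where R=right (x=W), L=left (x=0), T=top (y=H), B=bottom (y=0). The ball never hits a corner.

1. t=1 → R at (6,2); v=(-1,1)
2. t=3 → T at (3,5); v=(-1,-1)
3. t=3 → L at (0,2); v=(1,-1)
4. t=2 → B at (2,0); v=(1,1)
5. t=4 → R at (6,4); v=(-1,1)
6. t=1 → T at (5,5); v=(-1,-1)

Final position: (5,5)
Wall sequence: RTLBRT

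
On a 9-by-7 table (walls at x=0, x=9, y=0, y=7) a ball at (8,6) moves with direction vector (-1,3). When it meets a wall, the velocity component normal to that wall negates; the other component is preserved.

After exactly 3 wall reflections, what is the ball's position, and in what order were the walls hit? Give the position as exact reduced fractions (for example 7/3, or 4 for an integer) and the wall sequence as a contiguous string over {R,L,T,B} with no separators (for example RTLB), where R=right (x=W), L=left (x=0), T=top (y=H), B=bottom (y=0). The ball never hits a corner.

1. t=1/3 → T at (23/3,7); v=(-1,-3)
2. t=7/3 → B at (16/3,0); v=(-1,3)
3. t=7/3 → T at (3,7); v=(-1,-3)

Final position: (3,7)
Wall sequence: TBT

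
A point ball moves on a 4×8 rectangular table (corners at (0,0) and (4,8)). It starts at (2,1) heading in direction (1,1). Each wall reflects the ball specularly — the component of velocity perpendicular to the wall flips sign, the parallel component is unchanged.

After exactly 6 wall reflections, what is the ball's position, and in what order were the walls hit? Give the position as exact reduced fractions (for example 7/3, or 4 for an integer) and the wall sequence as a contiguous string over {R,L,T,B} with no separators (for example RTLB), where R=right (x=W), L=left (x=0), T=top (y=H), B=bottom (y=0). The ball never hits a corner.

1. t=2 → R at (4,3); v=(-1,1)
2. t=4 → L at (0,7); v=(1,1)
3. t=1 → T at (1,8); v=(1,-1)
4. t=3 → R at (4,5); v=(-1,-1)
5. t=4 → L at (0,1); v=(1,-1)
6. t=1 → B at (1,0); v=(1,1)

Final position: (1,0)
Wall sequence: RLTRLB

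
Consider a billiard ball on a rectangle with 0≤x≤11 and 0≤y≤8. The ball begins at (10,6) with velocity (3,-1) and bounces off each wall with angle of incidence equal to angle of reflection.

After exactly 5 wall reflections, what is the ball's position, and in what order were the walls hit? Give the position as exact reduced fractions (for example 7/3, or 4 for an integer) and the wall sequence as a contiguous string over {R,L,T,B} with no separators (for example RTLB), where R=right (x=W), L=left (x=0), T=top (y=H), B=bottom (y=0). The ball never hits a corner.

Final position: (0,16/3)
Wall sequence: RLBRL

1. t=1/3 → R at (11,17/3); v=(-3,-1)
2. t=11/3 → L at (0,2); v=(3,-1)
3. t=2 → B at (6,0); v=(3,1)
4. t=5/3 → R at (11,5/3); v=(-3,1)
5. t=11/3 → L at (0,16/3); v=(3,1)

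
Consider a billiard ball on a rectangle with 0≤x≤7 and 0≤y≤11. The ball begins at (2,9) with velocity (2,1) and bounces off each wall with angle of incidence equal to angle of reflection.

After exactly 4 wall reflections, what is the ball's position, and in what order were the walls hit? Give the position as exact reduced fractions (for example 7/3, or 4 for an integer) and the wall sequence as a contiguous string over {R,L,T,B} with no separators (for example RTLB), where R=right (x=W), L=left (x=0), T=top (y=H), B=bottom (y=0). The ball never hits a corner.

1. t=2 → T at (6,11); v=(2,-1)
2. t=1/2 → R at (7,21/2); v=(-2,-1)
3. t=7/2 → L at (0,7); v=(2,-1)
4. t=7/2 → R at (7,7/2); v=(-2,-1)

Final position: (7,7/2)
Wall sequence: TRLR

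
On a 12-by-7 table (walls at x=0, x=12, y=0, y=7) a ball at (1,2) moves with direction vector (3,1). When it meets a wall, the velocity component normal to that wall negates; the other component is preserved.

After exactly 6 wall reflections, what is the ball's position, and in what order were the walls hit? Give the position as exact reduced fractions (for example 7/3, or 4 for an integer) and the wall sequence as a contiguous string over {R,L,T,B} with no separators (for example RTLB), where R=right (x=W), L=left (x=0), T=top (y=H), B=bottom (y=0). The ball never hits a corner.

Final position: (0,11/3)
Wall sequence: RTLRBL

1. t=11/3 → R at (12,17/3); v=(-3,1)
2. t=4/3 → T at (8,7); v=(-3,-1)
3. t=8/3 → L at (0,13/3); v=(3,-1)
4. t=4 → R at (12,1/3); v=(-3,-1)
5. t=1/3 → B at (11,0); v=(-3,1)
6. t=11/3 → L at (0,11/3); v=(3,1)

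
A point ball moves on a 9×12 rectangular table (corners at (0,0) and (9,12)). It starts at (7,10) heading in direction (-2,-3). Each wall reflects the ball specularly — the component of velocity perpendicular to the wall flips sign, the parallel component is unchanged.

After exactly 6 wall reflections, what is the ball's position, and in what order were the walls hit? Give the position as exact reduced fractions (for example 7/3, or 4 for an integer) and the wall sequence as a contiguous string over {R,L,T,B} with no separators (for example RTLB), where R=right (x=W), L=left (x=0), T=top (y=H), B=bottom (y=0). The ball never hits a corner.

1. t=10/3 → B at (1/3,0); v=(-2,3)
2. t=1/6 → L at (0,1/2); v=(2,3)
3. t=23/6 → T at (23/3,12); v=(2,-3)
4. t=2/3 → R at (9,10); v=(-2,-3)
5. t=10/3 → B at (7/3,0); v=(-2,3)
6. t=7/6 → L at (0,7/2); v=(2,3)

Final position: (0,7/2)
Wall sequence: BLTRBL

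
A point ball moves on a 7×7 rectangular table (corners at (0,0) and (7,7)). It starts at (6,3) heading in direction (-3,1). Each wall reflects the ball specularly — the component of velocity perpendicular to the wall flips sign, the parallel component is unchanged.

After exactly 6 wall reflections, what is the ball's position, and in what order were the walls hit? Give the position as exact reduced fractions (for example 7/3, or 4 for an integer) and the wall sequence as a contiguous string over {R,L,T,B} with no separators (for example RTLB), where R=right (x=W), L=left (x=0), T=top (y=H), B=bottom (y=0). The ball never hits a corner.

1. t=2 → L at (0,5); v=(3,1)
2. t=2 → T at (6,7); v=(3,-1)
3. t=1/3 → R at (7,20/3); v=(-3,-1)
4. t=7/3 → L at (0,13/3); v=(3,-1)
5. t=7/3 → R at (7,2); v=(-3,-1)
6. t=2 → B at (1,0); v=(-3,1)

Final position: (1,0)
Wall sequence: LTRLRB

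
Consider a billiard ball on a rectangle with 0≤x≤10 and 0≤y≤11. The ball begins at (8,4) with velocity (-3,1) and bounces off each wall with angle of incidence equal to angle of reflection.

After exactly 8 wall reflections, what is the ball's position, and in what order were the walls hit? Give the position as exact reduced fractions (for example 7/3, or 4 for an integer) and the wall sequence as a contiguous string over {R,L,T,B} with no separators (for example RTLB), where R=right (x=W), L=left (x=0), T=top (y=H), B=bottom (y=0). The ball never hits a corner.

1. t=8/3 → L at (0,20/3); v=(3,1)
2. t=10/3 → R at (10,10); v=(-3,1)
3. t=1 → T at (7,11); v=(-3,-1)
4. t=7/3 → L at (0,26/3); v=(3,-1)
5. t=10/3 → R at (10,16/3); v=(-3,-1)
6. t=10/3 → L at (0,2); v=(3,-1)
7. t=2 → B at (6,0); v=(3,1)
8. t=4/3 → R at (10,4/3); v=(-3,1)

Final position: (10,4/3)
Wall sequence: LRTLRLBR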